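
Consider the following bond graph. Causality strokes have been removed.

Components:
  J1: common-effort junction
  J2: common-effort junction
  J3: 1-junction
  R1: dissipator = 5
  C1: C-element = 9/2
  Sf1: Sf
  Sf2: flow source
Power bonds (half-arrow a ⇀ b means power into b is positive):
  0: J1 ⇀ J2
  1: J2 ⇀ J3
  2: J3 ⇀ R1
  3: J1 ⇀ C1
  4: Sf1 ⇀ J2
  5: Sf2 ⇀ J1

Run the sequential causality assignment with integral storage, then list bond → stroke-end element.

#0 →J2
#1 →J3
#2 →R1
#3 →J1
#4 →Sf1
#5 →Sf2

b4 stroke→Sf1  (source Sf1 imposes f)
b5 stroke→Sf2  (Sf2 fixes flow; stroke at Sf2)
b3 stroke→J1  (C1: C, integral causality)
b0 stroke→J2  (J1 effort already set via bond 3)
b1 stroke→J3  (J2 effort already set via bond 0)
b2 stroke→R1  (J3 needs exactly one f-in)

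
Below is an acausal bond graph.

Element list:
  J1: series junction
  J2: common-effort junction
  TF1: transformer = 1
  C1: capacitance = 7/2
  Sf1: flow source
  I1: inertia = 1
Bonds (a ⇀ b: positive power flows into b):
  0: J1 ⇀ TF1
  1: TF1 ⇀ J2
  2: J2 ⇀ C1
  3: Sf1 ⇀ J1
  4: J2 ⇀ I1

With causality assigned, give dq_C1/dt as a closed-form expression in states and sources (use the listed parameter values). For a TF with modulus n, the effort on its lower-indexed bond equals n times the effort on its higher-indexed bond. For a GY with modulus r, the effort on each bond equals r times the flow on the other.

β3 stroke at Sf1  (Sf1 (Sf) sets flow on bond)
β0 stroke at J1  (J1: bond 3 brought flow, rest push out)
β1 stroke at TF1  (TF1: transformer flips bond 0)
β2 stroke at J2  (prefer integral on C1)
β4 stroke at I1  (J2: bond 2 brought effort, rest push out)

dq_C1/dt = F_Sf1 - p_I1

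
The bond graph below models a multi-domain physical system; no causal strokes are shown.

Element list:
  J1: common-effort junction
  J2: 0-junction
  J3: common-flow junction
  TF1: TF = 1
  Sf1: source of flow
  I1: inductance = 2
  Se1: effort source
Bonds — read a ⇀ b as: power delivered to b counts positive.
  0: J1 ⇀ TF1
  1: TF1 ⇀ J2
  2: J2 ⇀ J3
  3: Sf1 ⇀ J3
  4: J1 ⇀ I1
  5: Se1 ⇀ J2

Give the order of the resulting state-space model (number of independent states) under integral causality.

β3 |Sf1  (source Sf1 imposes f)
β5 |J2  (Se1: effort source, stroke at far end)
β1 |TF1  (J2 effort already set via bond 5)
β2 |J3  (J2: bond 5 brought effort, rest push out)
β0 |J1  (through TF1, causality passes straight; one stroke at TF1)
β4 |I1  (0-jn J1 has e-setter on 0)

1  (I1 all integral)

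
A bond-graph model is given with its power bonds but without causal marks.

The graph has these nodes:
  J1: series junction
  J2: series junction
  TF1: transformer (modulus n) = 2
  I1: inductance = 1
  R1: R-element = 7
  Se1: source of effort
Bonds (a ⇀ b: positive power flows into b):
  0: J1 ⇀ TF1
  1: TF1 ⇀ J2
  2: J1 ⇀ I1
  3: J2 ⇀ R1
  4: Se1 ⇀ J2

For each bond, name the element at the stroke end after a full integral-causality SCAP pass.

b0 |J1
b1 |TF1
b2 |I1
b3 |J2
b4 |J2

bond 4 →J2  (Se1 (Se) sets effort on bond)
bond 2 →I1  (I1: I, integral causality)
bond 0 →J1  (common-f at J1 fixed by 2)
bond 1 →TF1  (TF1 one-in-one-out from 0)
bond 3 →J2  (1-jn J2 has f-setter on 1)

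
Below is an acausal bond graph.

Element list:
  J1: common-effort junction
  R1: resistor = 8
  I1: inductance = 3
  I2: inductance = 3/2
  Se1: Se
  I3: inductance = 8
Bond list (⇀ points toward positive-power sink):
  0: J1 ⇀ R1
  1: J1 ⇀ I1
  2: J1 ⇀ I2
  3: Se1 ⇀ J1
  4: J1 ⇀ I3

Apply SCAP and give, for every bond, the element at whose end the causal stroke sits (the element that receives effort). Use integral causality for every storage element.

β3 stroke→J1  (Se1 (Se) sets effort on bond)
β0 stroke→R1  (J1 effort already set via bond 3)
β1 stroke→I1  (J1: bond 3 brought effort, rest push out)
β2 stroke→I2  (common-e at J1 fixed by 3)
β4 stroke→I3  (J1 effort already set via bond 3)

b0 →R1
b1 →I1
b2 →I2
b3 →J1
b4 →I3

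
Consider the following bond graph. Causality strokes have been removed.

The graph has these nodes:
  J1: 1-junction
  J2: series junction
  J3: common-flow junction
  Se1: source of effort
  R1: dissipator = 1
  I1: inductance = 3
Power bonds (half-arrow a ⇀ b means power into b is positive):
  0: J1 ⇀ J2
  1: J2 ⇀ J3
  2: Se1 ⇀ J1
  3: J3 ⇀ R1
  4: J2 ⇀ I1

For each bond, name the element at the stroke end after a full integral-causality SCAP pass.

β0 →J2
β1 →J2
β2 →J1
β3 →J3
β4 →I1

b2 stroke at J1  (Se1: effort source, stroke at far end)
b0 stroke at J2  (J1: last free bond brings flow in)
b4 stroke at I1  (I1: I, integral causality)
b1 stroke at J2  (J2: bond 4 brought flow, rest push out)
b3 stroke at J3  (common-f at J3 fixed by 1)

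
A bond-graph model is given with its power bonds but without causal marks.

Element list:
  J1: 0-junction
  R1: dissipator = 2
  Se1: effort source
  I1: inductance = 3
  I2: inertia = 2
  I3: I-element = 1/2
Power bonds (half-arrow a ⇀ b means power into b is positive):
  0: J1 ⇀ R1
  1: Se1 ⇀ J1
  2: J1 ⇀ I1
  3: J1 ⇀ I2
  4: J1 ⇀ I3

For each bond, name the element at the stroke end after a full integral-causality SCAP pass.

bond 0 →R1
bond 1 →J1
bond 2 →I1
bond 3 →I2
bond 4 →I3

β1 →J1  (Se1: effort source, stroke at far end)
β0 →R1  (J1 effort already set via bond 1)
β2 →I1  (J1: bond 1 brought effort, rest push out)
β3 →I2  (J1 effort already set via bond 1)
β4 →I3  (J1: bond 1 brought effort, rest push out)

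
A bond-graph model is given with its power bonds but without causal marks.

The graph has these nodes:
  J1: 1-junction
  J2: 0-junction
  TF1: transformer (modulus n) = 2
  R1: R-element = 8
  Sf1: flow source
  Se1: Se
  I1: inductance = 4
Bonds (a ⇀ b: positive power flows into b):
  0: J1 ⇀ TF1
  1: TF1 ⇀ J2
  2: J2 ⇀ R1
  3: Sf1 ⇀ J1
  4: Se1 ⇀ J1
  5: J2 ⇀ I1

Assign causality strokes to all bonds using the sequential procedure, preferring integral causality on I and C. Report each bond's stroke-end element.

β0 stroke at J1
β1 stroke at TF1
β2 stroke at J2
β3 stroke at Sf1
β4 stroke at J1
β5 stroke at I1

β3 →Sf1  (source Sf1 imposes f)
β4 →J1  (Se1 fixes effort; stroke away)
β0 →J1  (J1 flow already set via bond 3)
β1 →TF1  (TF TF1: opposite of bond 0)
β5 →I1  (I1: I, integral causality)
β2 →J2  (closing 0-jn rule on J2)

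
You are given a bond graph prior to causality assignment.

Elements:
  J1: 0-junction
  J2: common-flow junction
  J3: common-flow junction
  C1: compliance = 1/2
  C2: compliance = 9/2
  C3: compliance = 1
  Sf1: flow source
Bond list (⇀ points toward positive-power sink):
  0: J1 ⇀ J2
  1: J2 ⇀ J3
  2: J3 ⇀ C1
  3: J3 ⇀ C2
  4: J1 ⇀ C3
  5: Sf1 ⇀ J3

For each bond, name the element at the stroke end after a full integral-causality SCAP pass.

bond 0 |J2
bond 1 |J3
bond 2 |J3
bond 3 |J3
bond 4 |J1
bond 5 |Sf1

β5 |Sf1  (Sf1: flow source, stroke at near end)
β1 |J3  (J3 flow already set via bond 5)
β2 |J3  (common-f at J3 fixed by 5)
β3 |J3  (J3: bond 5 brought flow, rest push out)
β0 |J2  (1-jn J2 has f-setter on 1)
β4 |J1  (only one effort-in slot at J1)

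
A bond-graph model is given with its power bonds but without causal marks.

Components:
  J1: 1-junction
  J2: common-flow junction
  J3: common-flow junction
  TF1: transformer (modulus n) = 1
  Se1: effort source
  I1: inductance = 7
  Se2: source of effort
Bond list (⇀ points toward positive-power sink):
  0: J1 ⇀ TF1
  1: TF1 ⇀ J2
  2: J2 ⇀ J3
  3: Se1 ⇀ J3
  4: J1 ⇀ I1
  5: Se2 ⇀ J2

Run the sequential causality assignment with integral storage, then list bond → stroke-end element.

β3 →J3  (Se1 (Se) sets effort on bond)
β5 →J2  (source Se2 imposes e)
β2 →J2  (J3 needs exactly one f-in)
β1 →TF1  (closing 1-jn rule on J2)
β0 →J1  (TF TF1: opposite of bond 1)
β4 →I1  (J1: last free bond brings flow in)

b0 →J1
b1 →TF1
b2 →J2
b3 →J3
b4 →I1
b5 →J2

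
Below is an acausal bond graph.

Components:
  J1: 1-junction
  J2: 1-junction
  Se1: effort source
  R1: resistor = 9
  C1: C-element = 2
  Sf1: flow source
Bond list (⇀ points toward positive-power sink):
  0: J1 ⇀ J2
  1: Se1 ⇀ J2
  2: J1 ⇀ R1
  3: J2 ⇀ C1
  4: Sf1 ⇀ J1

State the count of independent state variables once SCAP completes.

1  (C1 all integral)

β1 →J2  (Se1: effort source, stroke at far end)
β4 →Sf1  (Sf1: flow source, stroke at near end)
β0 →J1  (common-f at J1 fixed by 4)
β2 →J1  (J1 flow already set via bond 4)
β3 →J2  (common-f at J2 fixed by 0)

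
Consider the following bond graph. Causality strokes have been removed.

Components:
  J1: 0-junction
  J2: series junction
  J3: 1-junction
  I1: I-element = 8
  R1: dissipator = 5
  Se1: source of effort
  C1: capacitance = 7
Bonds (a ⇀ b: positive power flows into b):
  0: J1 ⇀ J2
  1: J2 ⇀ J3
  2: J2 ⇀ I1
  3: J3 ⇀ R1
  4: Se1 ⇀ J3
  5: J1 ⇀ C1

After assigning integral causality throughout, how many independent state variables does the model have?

#4 stroke at J3  (Se1 fixes effort; stroke away)
#2 stroke at I1  (I1 outputs flow p/I1)
#0 stroke at J2  (J2 flow already set via bond 2)
#1 stroke at J2  (common-f at J2 fixed by 2)
#3 stroke at J3  (1-jn J3 has f-setter on 1)
#5 stroke at J1  (closing 0-jn rule on J1)

2  (C1, I1 all integral)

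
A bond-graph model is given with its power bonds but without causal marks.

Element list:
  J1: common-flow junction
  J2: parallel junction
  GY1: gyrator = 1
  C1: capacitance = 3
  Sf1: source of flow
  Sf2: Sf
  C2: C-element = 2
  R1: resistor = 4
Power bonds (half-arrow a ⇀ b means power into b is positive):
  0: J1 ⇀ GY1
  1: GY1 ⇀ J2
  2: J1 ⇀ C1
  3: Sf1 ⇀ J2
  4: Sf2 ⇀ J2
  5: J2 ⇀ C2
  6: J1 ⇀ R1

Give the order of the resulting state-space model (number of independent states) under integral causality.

bond 3 |Sf1  (Sf1 (Sf) sets flow on bond)
bond 4 |Sf2  (Sf2 (Sf) sets flow on bond)
bond 2 |J1  (C1 outputs effort q/C1)
bond 5 |J2  (C2 outputs effort q/C2)
bond 1 |GY1  (J2 effort already set via bond 5)
bond 0 |GY1  (GY1 both-in/both-out from 1)
bond 6 |J1  (J1: bond 0 brought flow, rest push out)

2  (C1, C2 all integral)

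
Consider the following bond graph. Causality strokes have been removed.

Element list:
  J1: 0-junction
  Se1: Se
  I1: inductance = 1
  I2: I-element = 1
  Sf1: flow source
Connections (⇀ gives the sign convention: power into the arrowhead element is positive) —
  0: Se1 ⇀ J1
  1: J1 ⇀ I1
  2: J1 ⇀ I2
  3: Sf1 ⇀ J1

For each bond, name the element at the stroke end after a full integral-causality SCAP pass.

bond 0 |J1
bond 1 |I1
bond 2 |I2
bond 3 |Sf1

bond 0 →J1  (Se1 fixes effort; stroke away)
bond 3 →Sf1  (Sf1 (Sf) sets flow on bond)
bond 1 →I1  (J1 effort already set via bond 0)
bond 2 →I2  (J1: bond 0 brought effort, rest push out)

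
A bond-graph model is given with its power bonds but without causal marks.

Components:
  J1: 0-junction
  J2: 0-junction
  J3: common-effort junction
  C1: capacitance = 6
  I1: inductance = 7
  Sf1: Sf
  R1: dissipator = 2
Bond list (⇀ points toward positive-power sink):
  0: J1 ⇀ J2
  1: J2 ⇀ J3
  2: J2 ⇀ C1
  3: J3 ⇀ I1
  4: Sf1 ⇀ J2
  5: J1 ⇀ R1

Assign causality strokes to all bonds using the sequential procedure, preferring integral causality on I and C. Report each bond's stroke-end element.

bond 4 stroke→Sf1  (Sf1 fixes flow; stroke at Sf1)
bond 2 stroke→J2  (prefer integral on C1)
bond 0 stroke→J1  (J2: bond 2 brought effort, rest push out)
bond 1 stroke→J3  (0-jn J2 has e-setter on 2)
bond 3 stroke→I1  (common-e at J3 fixed by 1)
bond 5 stroke→R1  (J1: bond 0 brought effort, rest push out)

#0 stroke→J1
#1 stroke→J3
#2 stroke→J2
#3 stroke→I1
#4 stroke→Sf1
#5 stroke→R1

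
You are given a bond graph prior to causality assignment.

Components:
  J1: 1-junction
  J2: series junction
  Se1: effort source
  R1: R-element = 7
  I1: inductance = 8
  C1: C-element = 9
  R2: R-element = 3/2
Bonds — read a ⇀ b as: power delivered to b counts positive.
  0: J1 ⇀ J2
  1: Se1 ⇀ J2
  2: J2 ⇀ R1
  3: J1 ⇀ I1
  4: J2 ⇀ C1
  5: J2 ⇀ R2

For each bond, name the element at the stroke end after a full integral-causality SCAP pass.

β0 stroke→J1
β1 stroke→J2
β2 stroke→J2
β3 stroke→I1
β4 stroke→J2
β5 stroke→J2

bond 1 →J2  (Se1: effort source, stroke at far end)
bond 3 →I1  (prefer integral on I1)
bond 0 →J1  (common-f at J1 fixed by 3)
bond 2 →J2  (J2 flow already set via bond 0)
bond 4 →J2  (common-f at J2 fixed by 0)
bond 5 →J2  (common-f at J2 fixed by 0)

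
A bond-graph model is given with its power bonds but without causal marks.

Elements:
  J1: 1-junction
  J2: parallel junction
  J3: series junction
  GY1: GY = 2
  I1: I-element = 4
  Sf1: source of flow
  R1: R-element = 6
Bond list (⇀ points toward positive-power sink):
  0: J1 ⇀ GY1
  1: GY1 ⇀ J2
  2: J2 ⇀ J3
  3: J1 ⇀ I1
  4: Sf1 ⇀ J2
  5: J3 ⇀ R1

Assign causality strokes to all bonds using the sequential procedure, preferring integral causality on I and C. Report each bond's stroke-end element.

β0 stroke→J1
β1 stroke→J2
β2 stroke→J3
β3 stroke→I1
β4 stroke→Sf1
β5 stroke→R1

bond 4 |Sf1  (Sf1: flow source, stroke at near end)
bond 3 |I1  (I1 integral (f out))
bond 0 |J1  (common-f at J1 fixed by 3)
bond 1 |J2  (GY GY1: same side as bond 0)
bond 2 |J3  (0-jn J2 has e-setter on 1)
bond 5 |R1  (only one flow-in slot at J3)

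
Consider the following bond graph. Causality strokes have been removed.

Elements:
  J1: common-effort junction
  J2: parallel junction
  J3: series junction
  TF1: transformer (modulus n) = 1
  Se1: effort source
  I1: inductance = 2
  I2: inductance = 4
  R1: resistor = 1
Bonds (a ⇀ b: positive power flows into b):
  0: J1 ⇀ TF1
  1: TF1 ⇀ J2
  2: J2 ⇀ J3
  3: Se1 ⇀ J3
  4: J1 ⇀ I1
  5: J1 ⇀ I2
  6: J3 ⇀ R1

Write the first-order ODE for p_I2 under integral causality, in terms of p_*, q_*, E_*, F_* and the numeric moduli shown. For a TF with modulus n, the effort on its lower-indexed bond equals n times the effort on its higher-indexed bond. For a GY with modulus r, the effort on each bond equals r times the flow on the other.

bond 3 stroke→J3  (Se1: effort source, stroke at far end)
bond 4 stroke→I1  (I1 outputs flow p/I1)
bond 5 stroke→I2  (I2 outputs flow p/I2)
bond 0 stroke→J1  (J1 needs exactly one e-in)
bond 1 stroke→TF1  (through TF1, causality passes straight; one stroke at TF1)
bond 2 stroke→J2  (closing 0-jn rule on J2)
bond 6 stroke→J3  (J3: bond 2 brought flow, rest push out)

dp_I2/dt = -E_Se1 - p_I1/2 - p_I2/4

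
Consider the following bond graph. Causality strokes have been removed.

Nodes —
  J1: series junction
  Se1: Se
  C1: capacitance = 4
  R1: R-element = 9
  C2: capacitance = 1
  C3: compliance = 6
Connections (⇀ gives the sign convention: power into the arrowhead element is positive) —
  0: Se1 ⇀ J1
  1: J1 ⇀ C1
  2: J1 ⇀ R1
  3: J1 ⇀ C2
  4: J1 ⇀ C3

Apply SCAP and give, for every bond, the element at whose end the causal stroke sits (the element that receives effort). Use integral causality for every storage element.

bond 0 stroke at J1  (Se1 fixes effort; stroke away)
bond 1 stroke at J1  (prefer integral on C1)
bond 3 stroke at J1  (C2 outputs effort q/C2)
bond 4 stroke at J1  (C3 integral (e out))
bond 2 stroke at R1  (only one flow-in slot at J1)

#0 |J1
#1 |J1
#2 |R1
#3 |J1
#4 |J1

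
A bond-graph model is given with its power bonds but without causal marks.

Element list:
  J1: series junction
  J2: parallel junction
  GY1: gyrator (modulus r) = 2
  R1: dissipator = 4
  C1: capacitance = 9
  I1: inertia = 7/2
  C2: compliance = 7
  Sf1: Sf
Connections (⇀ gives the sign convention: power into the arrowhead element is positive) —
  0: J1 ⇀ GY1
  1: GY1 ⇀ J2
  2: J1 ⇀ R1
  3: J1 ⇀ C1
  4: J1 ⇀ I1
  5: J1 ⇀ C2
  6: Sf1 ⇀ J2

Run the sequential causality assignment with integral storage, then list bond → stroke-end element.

b6 stroke→Sf1  (source Sf1 imposes f)
b1 stroke→J2  (closing 0-jn rule on J2)
b0 stroke→J1  (GY1 both-in/both-out from 1)
b3 stroke→J1  (C1 integral (e out))
b4 stroke→I1  (I1 outputs flow p/I1)
b2 stroke→J1  (J1 flow already set via bond 4)
b5 stroke→J1  (J1 flow already set via bond 4)

#0 stroke→J1
#1 stroke→J2
#2 stroke→J1
#3 stroke→J1
#4 stroke→I1
#5 stroke→J1
#6 stroke→Sf1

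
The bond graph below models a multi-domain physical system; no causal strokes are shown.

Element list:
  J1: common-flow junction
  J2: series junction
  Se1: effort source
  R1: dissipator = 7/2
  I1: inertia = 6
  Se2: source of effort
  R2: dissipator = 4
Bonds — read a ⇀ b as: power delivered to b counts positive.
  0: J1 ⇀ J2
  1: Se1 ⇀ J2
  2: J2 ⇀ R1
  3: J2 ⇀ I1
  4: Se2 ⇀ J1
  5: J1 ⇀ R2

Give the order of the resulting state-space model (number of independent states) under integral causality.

1  (I1 all integral)

#1 stroke at J2  (source Se1 imposes e)
#4 stroke at J1  (Se2 (Se) sets effort on bond)
#3 stroke at I1  (I1 outputs flow p/I1)
#0 stroke at J2  (J2 flow already set via bond 3)
#2 stroke at J2  (J2 flow already set via bond 3)
#5 stroke at J1  (J1: bond 0 brought flow, rest push out)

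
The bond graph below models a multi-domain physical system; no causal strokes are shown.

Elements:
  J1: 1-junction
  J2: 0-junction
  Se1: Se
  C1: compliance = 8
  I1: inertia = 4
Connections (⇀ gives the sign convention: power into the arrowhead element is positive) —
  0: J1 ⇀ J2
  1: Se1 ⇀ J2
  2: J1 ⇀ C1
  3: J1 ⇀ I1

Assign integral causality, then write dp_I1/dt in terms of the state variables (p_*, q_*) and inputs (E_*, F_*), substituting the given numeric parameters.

dp_I1/dt = -E_Se1 - q_C1/8

b1 stroke→J2  (Se1: effort source, stroke at far end)
b0 stroke→J1  (J2: bond 1 brought effort, rest push out)
b2 stroke→J1  (prefer integral on C1)
b3 stroke→I1  (J1: last free bond brings flow in)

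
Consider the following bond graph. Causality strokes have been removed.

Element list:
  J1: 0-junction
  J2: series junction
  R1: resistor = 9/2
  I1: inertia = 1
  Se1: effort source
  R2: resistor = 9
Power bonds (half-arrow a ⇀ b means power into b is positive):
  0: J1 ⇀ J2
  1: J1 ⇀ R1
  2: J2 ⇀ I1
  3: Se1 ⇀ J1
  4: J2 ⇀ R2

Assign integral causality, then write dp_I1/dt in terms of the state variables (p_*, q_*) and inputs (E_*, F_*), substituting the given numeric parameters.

β3 →J1  (source Se1 imposes e)
β0 →J2  (common-e at J1 fixed by 3)
β1 →R1  (0-jn J1 has e-setter on 3)
β2 →I1  (prefer integral on I1)
β4 →J2  (1-jn J2 has f-setter on 2)

dp_I1/dt = E_Se1 - 9*p_I1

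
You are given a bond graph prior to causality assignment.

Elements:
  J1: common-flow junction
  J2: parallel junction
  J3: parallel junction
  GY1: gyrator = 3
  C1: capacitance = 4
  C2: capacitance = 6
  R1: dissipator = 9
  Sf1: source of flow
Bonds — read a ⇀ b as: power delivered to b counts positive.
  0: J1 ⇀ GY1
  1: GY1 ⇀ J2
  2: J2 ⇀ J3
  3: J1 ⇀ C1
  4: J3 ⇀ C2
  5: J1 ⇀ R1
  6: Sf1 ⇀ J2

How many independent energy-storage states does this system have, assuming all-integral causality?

2  (C1, C2 all integral)

β6 |Sf1  (Sf1 (Sf) sets flow on bond)
β3 |J1  (C1 outputs effort q/C1)
β4 |J3  (prefer integral on C2)
β2 |J2  (common-e at J3 fixed by 4)
β1 |GY1  (0-jn J2 has e-setter on 2)
β0 |GY1  (GY1 both-in/both-out from 1)
β5 |J1  (J1 flow already set via bond 0)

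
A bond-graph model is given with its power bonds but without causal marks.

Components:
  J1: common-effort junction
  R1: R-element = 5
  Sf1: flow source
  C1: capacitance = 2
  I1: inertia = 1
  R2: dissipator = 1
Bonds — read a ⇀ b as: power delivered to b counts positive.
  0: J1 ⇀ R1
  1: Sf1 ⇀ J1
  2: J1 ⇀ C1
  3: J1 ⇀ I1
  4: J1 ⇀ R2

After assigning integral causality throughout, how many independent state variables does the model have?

β1 →Sf1  (Sf1: flow source, stroke at near end)
β2 →J1  (C1 outputs effort q/C1)
β0 →R1  (J1 effort already set via bond 2)
β3 →I1  (J1: bond 2 brought effort, rest push out)
β4 →R2  (J1 effort already set via bond 2)

2  (C1, I1 all integral)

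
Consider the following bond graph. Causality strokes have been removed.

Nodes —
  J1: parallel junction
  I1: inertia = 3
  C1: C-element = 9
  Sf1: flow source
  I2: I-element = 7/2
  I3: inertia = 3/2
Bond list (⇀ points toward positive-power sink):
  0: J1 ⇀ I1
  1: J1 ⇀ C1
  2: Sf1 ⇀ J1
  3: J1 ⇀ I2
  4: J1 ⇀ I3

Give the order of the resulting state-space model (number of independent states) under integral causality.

4  (C1, I1, I2, I3 all integral)

#2 stroke→Sf1  (Sf1 (Sf) sets flow on bond)
#0 stroke→I1  (I1: I, integral causality)
#1 stroke→J1  (prefer integral on C1)
#3 stroke→I2  (J1 effort already set via bond 1)
#4 stroke→I3  (J1: bond 1 brought effort, rest push out)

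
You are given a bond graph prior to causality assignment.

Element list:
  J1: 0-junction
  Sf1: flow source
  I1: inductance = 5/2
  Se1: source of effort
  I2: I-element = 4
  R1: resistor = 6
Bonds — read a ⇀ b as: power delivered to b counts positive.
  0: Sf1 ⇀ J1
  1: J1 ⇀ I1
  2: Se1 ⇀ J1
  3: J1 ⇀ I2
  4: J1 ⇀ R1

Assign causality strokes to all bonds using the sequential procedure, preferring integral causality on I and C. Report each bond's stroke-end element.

b0 |Sf1  (Sf1 (Sf) sets flow on bond)
b2 |J1  (Se1 fixes effort; stroke away)
b1 |I1  (J1 effort already set via bond 2)
b3 |I2  (J1 effort already set via bond 2)
b4 |R1  (0-jn J1 has e-setter on 2)

β0 stroke at Sf1
β1 stroke at I1
β2 stroke at J1
β3 stroke at I2
β4 stroke at R1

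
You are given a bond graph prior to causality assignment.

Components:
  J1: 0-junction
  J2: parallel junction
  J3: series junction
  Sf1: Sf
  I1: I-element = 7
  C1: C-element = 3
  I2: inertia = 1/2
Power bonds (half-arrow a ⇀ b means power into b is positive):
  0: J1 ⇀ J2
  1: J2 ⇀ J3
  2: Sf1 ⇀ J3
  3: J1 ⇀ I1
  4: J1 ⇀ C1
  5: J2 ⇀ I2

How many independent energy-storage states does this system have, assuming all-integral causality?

3  (C1, I1, I2 all integral)

b2 stroke→Sf1  (Sf1 fixes flow; stroke at Sf1)
b1 stroke→J3  (J3: bond 2 brought flow, rest push out)
b3 stroke→I1  (I1: I, integral causality)
b4 stroke→J1  (C1 outputs effort q/C1)
b0 stroke→J2  (J1: bond 4 brought effort, rest push out)
b5 stroke→I2  (common-e at J2 fixed by 0)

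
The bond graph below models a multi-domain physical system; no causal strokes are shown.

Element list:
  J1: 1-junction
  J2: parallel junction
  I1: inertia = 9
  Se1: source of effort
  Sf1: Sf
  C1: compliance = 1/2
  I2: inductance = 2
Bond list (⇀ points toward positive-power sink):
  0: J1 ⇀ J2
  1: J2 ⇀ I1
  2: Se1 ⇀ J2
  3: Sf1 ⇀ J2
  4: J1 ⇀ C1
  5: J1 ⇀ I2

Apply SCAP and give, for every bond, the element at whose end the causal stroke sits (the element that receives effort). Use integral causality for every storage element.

#2 |J2  (source Se1 imposes e)
#3 |Sf1  (Sf1: flow source, stroke at near end)
#0 |J1  (0-jn J2 has e-setter on 2)
#1 |I1  (common-e at J2 fixed by 2)
#4 |J1  (C1: C, integral causality)
#5 |I2  (only one flow-in slot at J1)

β0 |J1
β1 |I1
β2 |J2
β3 |Sf1
β4 |J1
β5 |I2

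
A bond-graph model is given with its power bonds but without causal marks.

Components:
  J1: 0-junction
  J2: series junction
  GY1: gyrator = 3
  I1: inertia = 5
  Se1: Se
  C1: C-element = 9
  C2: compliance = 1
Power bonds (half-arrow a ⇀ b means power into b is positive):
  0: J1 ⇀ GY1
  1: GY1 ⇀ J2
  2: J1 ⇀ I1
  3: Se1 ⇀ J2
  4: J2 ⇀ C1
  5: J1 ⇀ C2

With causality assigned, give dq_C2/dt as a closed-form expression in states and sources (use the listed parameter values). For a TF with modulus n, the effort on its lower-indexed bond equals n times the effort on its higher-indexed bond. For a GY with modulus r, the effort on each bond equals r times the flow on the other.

dq_C2/dt = E_Se1/3 - p_I1/5 - q_C1/27

#3 stroke at J2  (source Se1 imposes e)
#2 stroke at I1  (I1 outputs flow p/I1)
#4 stroke at J2  (C1: C, integral causality)
#1 stroke at GY1  (only one flow-in slot at J2)
#0 stroke at GY1  (GY GY1: same side as bond 1)
#5 stroke at J1  (closing 0-jn rule on J1)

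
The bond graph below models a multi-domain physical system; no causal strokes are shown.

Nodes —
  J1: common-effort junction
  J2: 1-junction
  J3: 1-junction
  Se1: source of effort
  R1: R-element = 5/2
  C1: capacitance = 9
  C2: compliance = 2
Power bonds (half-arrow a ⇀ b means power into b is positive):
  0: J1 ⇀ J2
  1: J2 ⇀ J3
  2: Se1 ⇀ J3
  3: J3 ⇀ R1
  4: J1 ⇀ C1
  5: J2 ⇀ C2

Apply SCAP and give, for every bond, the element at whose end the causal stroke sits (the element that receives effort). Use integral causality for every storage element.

b2 |J3  (Se1 fixes effort; stroke away)
b4 |J1  (C1 outputs effort q/C1)
b0 |J2  (common-e at J1 fixed by 4)
b5 |J2  (prefer integral on C2)
b1 |J3  (closing 1-jn rule on J2)
b3 |R1  (only one flow-in slot at J3)

b0 →J2
b1 →J3
b2 →J3
b3 →R1
b4 →J1
b5 →J2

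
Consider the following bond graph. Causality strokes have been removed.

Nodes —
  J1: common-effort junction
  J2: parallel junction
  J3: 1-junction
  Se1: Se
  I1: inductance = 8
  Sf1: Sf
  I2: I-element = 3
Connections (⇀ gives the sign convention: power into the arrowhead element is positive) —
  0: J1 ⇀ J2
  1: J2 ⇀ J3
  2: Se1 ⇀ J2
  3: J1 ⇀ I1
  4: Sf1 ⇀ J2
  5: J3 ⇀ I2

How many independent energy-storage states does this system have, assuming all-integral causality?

b2 stroke at J2  (Se1 (Se) sets effort on bond)
b4 stroke at Sf1  (Sf1 fixes flow; stroke at Sf1)
b0 stroke at J1  (J2: bond 2 brought effort, rest push out)
b1 stroke at J3  (J2: bond 2 brought effort, rest push out)
b5 stroke at I2  (only one flow-in slot at J3)
b3 stroke at I1  (J1 effort already set via bond 0)

2  (I1, I2 all integral)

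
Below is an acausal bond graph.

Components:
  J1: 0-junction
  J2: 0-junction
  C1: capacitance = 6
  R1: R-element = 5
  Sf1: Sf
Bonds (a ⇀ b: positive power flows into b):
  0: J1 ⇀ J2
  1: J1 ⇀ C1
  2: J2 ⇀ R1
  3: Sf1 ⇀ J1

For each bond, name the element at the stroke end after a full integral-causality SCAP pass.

bond 0 stroke→J2
bond 1 stroke→J1
bond 2 stroke→R1
bond 3 stroke→Sf1

β3 →Sf1  (Sf1 fixes flow; stroke at Sf1)
β1 →J1  (C1 integral (e out))
β0 →J2  (J1 effort already set via bond 1)
β2 →R1  (0-jn J2 has e-setter on 0)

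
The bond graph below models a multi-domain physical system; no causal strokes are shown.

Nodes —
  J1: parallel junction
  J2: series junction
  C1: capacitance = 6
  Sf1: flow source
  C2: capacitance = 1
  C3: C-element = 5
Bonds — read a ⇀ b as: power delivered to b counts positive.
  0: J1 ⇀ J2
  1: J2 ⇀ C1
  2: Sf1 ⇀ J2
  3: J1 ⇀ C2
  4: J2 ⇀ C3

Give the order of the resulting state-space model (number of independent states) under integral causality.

3  (C1, C2, C3 all integral)

#2 →Sf1  (source Sf1 imposes f)
#0 →J2  (J2 flow already set via bond 2)
#1 →J2  (J2 flow already set via bond 2)
#4 →J2  (1-jn J2 has f-setter on 2)
#3 →J1  (J1: last free bond brings effort in)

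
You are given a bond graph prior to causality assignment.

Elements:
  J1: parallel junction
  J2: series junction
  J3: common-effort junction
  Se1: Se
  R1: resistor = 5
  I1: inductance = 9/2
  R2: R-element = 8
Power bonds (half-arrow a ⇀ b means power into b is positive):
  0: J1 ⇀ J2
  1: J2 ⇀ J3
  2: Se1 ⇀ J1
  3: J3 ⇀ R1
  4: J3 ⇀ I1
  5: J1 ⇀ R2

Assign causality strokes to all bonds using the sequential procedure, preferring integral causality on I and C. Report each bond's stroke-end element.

β0 |J2
β1 |J3
β2 |J1
β3 |R1
β4 |I1
β5 |R2

b2 stroke→J1  (source Se1 imposes e)
b0 stroke→J2  (common-e at J1 fixed by 2)
b5 stroke→R2  (J1 effort already set via bond 2)
b1 stroke→J3  (J2 needs exactly one f-in)
b3 stroke→R1  (J3: bond 1 brought effort, rest push out)
b4 stroke→I1  (common-e at J3 fixed by 1)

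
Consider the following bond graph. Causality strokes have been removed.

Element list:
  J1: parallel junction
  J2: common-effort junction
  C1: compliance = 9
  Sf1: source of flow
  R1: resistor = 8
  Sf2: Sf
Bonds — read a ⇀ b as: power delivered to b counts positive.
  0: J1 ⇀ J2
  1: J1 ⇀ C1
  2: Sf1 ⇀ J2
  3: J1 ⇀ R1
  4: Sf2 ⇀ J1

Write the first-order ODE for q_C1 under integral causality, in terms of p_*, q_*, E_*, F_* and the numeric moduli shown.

#2 stroke→Sf1  (source Sf1 imposes f)
#4 stroke→Sf2  (Sf2: flow source, stroke at near end)
#0 stroke→J2  (closing 0-jn rule on J2)
#1 stroke→J1  (C1: C, integral causality)
#3 stroke→R1  (J1 effort already set via bond 1)

dq_C1/dt = F_Sf1 + F_Sf2 - q_C1/72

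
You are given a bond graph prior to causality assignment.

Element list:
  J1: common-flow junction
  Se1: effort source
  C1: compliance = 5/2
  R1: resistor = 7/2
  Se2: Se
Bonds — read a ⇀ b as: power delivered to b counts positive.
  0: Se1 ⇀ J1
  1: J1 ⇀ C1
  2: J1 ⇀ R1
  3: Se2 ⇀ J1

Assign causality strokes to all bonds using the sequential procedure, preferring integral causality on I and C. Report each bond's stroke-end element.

#0 stroke→J1
#1 stroke→J1
#2 stroke→R1
#3 stroke→J1

b0 stroke→J1  (Se1 (Se) sets effort on bond)
b3 stroke→J1  (Se2 fixes effort; stroke away)
b1 stroke→J1  (prefer integral on C1)
b2 stroke→R1  (J1: last free bond brings flow in)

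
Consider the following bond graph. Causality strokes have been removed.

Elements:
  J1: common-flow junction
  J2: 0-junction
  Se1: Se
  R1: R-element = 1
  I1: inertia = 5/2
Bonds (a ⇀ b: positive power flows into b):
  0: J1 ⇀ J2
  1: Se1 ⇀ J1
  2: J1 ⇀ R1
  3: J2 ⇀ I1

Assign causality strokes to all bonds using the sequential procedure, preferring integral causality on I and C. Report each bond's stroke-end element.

b0 |J2
b1 |J1
b2 |J1
b3 |I1

bond 1 stroke at J1  (Se1 fixes effort; stroke away)
bond 3 stroke at I1  (prefer integral on I1)
bond 0 stroke at J2  (closing 0-jn rule on J2)
bond 2 stroke at J1  (J1 flow already set via bond 0)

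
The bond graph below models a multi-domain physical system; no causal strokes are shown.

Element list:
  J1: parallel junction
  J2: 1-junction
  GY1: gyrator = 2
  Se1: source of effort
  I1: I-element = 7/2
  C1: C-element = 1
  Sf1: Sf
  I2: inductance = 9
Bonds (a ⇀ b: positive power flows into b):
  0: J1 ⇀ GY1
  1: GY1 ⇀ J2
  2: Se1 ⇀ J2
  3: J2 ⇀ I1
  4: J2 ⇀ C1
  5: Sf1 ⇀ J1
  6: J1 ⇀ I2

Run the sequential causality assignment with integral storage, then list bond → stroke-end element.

b2 |J2  (source Se1 imposes e)
b5 |Sf1  (Sf1 (Sf) sets flow on bond)
b3 |I1  (I1 outputs flow p/I1)
b1 |J2  (J2 flow already set via bond 3)
b4 |J2  (common-f at J2 fixed by 3)
b0 |J1  (GY1: gyrator matches bond 1)
b6 |I2  (J1: bond 0 brought effort, rest push out)

b0 stroke→J1
b1 stroke→J2
b2 stroke→J2
b3 stroke→I1
b4 stroke→J2
b5 stroke→Sf1
b6 stroke→I2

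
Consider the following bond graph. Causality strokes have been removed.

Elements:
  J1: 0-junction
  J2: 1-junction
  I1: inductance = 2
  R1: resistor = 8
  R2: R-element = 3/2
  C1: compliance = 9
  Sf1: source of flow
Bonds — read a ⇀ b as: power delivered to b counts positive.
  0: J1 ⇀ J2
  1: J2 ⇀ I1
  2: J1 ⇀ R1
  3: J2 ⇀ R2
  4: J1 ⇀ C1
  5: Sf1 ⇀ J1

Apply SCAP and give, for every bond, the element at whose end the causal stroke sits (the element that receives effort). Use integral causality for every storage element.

β0 stroke at J2
β1 stroke at I1
β2 stroke at R1
β3 stroke at J2
β4 stroke at J1
β5 stroke at Sf1

#5 |Sf1  (Sf1 (Sf) sets flow on bond)
#1 |I1  (I1: I, integral causality)
#0 |J2  (J2 flow already set via bond 1)
#3 |J2  (1-jn J2 has f-setter on 1)
#4 |J1  (C1 integral (e out))
#2 |R1  (common-e at J1 fixed by 4)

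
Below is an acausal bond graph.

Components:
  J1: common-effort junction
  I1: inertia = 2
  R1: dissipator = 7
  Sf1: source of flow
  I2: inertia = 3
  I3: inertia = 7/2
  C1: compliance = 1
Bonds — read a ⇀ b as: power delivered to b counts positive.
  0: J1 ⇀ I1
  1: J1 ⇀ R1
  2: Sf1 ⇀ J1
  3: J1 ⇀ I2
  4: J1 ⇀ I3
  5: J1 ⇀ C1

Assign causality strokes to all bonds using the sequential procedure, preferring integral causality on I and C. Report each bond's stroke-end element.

b0 →I1
b1 →R1
b2 →Sf1
b3 →I2
b4 →I3
b5 →J1

bond 2 stroke→Sf1  (Sf1: flow source, stroke at near end)
bond 0 stroke→I1  (I1: I, integral causality)
bond 3 stroke→I2  (prefer integral on I2)
bond 4 stroke→I3  (prefer integral on I3)
bond 5 stroke→J1  (C1 outputs effort q/C1)
bond 1 stroke→R1  (J1: bond 5 brought effort, rest push out)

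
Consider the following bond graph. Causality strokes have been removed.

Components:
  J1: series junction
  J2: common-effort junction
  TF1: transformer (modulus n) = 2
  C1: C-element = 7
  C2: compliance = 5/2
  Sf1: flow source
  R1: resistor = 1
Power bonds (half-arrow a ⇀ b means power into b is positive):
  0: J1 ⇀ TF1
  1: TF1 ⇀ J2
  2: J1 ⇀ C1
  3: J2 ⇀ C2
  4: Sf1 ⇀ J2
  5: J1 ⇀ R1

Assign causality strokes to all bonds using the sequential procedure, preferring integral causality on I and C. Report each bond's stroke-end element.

#4 |Sf1  (Sf1: flow source, stroke at near end)
#2 |J1  (prefer integral on C1)
#3 |J2  (C2 outputs effort q/C2)
#1 |TF1  (0-jn J2 has e-setter on 3)
#0 |J1  (TF1: transformer flips bond 1)
#5 |R1  (J1: last free bond brings flow in)

bond 0 →J1
bond 1 →TF1
bond 2 →J1
bond 3 →J2
bond 4 →Sf1
bond 5 →R1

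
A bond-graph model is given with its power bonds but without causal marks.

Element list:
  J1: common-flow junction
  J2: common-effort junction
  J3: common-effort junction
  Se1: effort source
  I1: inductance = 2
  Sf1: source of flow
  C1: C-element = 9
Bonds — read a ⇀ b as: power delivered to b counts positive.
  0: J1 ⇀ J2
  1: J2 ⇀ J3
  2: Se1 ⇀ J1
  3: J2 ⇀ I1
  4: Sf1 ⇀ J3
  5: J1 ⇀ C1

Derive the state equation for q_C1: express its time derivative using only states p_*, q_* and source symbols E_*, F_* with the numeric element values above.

dq_C1/dt = -F_Sf1 + p_I1/2

b2 →J1  (Se1 fixes effort; stroke away)
b4 →Sf1  (Sf1: flow source, stroke at near end)
b1 →J3  (J3: last free bond brings effort in)
b3 →I1  (prefer integral on I1)
b0 →J2  (closing 0-jn rule on J2)
b5 →J1  (J1 flow already set via bond 0)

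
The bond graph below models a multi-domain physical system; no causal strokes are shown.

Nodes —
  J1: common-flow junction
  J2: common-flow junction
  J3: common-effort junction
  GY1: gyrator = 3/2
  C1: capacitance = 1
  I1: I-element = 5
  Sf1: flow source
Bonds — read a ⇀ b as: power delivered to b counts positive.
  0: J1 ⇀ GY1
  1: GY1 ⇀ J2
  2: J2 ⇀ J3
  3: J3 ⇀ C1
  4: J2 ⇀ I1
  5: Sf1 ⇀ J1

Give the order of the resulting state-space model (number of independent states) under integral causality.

#5 stroke→Sf1  (Sf1 (Sf) sets flow on bond)
#0 stroke→J1  (J1 flow already set via bond 5)
#1 stroke→J2  (GY GY1: same side as bond 0)
#3 stroke→J3  (C1: C, integral causality)
#2 stroke→J2  (0-jn J3 has e-setter on 3)
#4 stroke→I1  (closing 1-jn rule on J2)

2  (C1, I1 all integral)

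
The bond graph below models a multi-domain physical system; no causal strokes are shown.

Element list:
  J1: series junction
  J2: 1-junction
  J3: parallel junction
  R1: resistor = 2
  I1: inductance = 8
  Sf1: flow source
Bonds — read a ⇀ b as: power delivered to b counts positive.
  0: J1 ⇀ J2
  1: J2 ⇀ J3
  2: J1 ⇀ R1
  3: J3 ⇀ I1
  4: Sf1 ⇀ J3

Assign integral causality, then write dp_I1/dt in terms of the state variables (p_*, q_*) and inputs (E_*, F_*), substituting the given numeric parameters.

β4 →Sf1  (Sf1: flow source, stroke at near end)
β3 →I1  (I1: I, integral causality)
β1 →J3  (only one effort-in slot at J3)
β0 →J2  (J2 flow already set via bond 1)
β2 →J1  (J1 flow already set via bond 0)

dp_I1/dt = 2*F_Sf1 - p_I1/4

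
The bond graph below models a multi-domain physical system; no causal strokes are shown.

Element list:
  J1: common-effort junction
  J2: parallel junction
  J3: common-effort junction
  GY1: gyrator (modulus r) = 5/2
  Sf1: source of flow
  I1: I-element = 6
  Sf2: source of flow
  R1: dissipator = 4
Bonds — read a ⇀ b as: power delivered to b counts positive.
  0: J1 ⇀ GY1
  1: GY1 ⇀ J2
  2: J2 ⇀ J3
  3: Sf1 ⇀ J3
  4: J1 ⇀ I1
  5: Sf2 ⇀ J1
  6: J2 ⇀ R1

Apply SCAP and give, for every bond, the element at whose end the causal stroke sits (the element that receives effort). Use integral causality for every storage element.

#3 |Sf1  (Sf1 fixes flow; stroke at Sf1)
#5 |Sf2  (source Sf2 imposes f)
#2 |J3  (closing 0-jn rule on J3)
#4 |I1  (I1 integral (f out))
#0 |J1  (J1 needs exactly one e-in)
#1 |J2  (through GY1, causality inverts; strokes same side of GY1)
#6 |R1  (common-e at J2 fixed by 1)

#0 stroke at J1
#1 stroke at J2
#2 stroke at J3
#3 stroke at Sf1
#4 stroke at I1
#5 stroke at Sf2
#6 stroke at R1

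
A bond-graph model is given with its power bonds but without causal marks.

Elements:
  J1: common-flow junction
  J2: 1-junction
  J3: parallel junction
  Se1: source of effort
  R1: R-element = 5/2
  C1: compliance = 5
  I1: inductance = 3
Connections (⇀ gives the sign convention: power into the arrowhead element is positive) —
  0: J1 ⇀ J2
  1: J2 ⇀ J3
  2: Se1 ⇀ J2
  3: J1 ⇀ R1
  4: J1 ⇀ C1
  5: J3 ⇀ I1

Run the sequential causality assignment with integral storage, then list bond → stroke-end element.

#2 →J2  (Se1 (Se) sets effort on bond)
#4 →J1  (prefer integral on C1)
#5 →I1  (I1 integral (f out))
#1 →J3  (J3: last free bond brings effort in)
#0 →J2  (J2: bond 1 brought flow, rest push out)
#3 →J1  (common-f at J1 fixed by 0)

#0 →J2
#1 →J3
#2 →J2
#3 →J1
#4 →J1
#5 →I1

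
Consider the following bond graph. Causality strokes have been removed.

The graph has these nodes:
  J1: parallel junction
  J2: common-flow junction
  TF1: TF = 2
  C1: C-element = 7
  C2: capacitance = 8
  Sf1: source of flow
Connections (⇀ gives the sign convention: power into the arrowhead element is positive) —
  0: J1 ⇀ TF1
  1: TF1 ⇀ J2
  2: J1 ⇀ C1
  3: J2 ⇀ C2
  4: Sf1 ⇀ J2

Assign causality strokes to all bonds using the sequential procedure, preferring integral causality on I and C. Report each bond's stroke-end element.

bond 0 stroke at TF1
bond 1 stroke at J2
bond 2 stroke at J1
bond 3 stroke at J2
bond 4 stroke at Sf1

#4 |Sf1  (source Sf1 imposes f)
#1 |J2  (1-jn J2 has f-setter on 4)
#3 |J2  (J2: bond 4 brought flow, rest push out)
#0 |TF1  (through TF1, causality passes straight; one stroke at TF1)
#2 |J1  (J1: last free bond brings effort in)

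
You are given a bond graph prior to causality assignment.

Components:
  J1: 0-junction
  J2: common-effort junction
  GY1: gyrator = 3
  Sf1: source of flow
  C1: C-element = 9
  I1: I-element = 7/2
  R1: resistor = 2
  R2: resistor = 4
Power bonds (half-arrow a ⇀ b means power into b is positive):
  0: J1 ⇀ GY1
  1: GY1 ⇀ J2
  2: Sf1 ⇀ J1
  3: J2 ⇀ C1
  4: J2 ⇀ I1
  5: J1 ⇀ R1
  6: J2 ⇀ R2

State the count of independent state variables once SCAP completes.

2  (C1, I1 all integral)

bond 2 →Sf1  (Sf1 (Sf) sets flow on bond)
bond 3 →J2  (C1 integral (e out))
bond 1 →GY1  (common-e at J2 fixed by 3)
bond 4 →I1  (J2 effort already set via bond 3)
bond 6 →R2  (0-jn J2 has e-setter on 3)
bond 0 →GY1  (GY1: gyrator matches bond 1)
bond 5 →J1  (only one effort-in slot at J1)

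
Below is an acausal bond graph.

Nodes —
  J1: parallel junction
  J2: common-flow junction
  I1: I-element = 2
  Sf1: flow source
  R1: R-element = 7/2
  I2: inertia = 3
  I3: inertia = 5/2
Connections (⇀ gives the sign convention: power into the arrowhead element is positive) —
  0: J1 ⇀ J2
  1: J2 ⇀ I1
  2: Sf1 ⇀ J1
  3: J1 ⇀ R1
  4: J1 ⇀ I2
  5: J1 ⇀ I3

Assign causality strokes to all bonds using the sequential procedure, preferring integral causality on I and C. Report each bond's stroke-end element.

b0 →J2
b1 →I1
b2 →Sf1
b3 →J1
b4 →I2
b5 →I3

b2 |Sf1  (source Sf1 imposes f)
b1 |I1  (prefer integral on I1)
b0 |J2  (J2 flow already set via bond 1)
b4 |I2  (I2 outputs flow p/I2)
b5 |I3  (I3 integral (f out))
b3 |J1  (J1 needs exactly one e-in)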